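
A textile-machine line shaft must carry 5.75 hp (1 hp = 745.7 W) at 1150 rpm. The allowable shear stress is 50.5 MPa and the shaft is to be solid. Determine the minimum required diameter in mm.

ω = 2π·1150/60 = 120.4 rad/s, so T = P/ω = 5.75×745.7 / 120.4 = 35.60 N·m.
For a solid shaft τ_max = 16T/(πd³), so d = (16T/(π τ_allow))^(1/3) = (16·35.60/(π·5.05×10^7))^(1/3) = 0.01531 m.

15.3 mm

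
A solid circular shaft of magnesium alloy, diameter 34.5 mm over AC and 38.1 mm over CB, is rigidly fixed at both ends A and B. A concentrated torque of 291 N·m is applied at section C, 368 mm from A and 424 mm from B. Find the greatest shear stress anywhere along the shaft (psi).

Compatibility: T_A·a/J_AC = T_B·b/J_CB with T_A + T_B = T₀.
J_AC = 1.39×10^-7 m⁴, J_CB = 2.07×10^-7 m⁴, so T_A = T₀·(J_AC/a)/((J_AC/a)+(J_CB/b)) = 127.0 N·m, T_B = 164.0 N·m.
τ in each portion: τ_AC = 1.58×10^7 Pa, τ_CB = 1.51×10^7 Pa; maximum is in AC.
τ_max = T_AC·r/J = 127.0·0.0173/1.39×10^-7 = 1.575×10^7 Pa.

2280 psi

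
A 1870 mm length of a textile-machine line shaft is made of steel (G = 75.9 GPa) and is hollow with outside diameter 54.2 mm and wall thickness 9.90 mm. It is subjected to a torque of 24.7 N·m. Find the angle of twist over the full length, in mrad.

0.857 mrad

J = π(d_o⁴ − d_i⁴)/32 = π(0.0542⁴ − 0.0344⁴)/32 = 7.097×10^-7 m⁴.
θ = T·L/(G·J) = 24.70 × 1.87 / (75.9×10⁹ × 7.097×10^-7) = 8.574×10^-4 rad.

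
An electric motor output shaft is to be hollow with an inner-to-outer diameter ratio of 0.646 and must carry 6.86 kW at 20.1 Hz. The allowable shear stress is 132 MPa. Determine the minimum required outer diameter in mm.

13.6 mm

ω = 2π·20.1 = 126.3 rad/s, so T = P/ω = 6.86×10³ / 126.3 = 54.32 N·m.
For a hollow shaft with d_i/d_o = 0.646: τ_max = 16T/(π d_o³ (1−k⁴)), so d_o = [16T/(π τ_allow (1−k⁴))]^(1/3) = [16·54.32/(π·1.32×10^8·0.8258)]^(1/3) = 0.01364 m.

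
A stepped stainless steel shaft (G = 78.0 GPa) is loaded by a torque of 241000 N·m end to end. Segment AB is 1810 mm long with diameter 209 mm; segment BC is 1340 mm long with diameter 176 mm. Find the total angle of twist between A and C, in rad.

0.0738 rad

J_AB = π(0.209)⁴/32 = 1.87×10^-4 m⁴; J_BC = π(0.176)⁴/32 = 9.42×10^-5 m⁴.
θ = (T/G)·Σ L_i/J_i = (241000/78.0×10⁹)·(1.81/1.87×10^-4 + 1.34/9.42×10^-5) = 0.07381 rad.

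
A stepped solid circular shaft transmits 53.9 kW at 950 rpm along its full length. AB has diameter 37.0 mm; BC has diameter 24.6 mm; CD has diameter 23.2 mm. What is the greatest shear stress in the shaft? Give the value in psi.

32000 psi

ω = 2π·950/60 = 99.48 rad/s, so T = P/ω = 53.9×10³ / 99.48 = 541.8 N·m.
Under the same torque, τ_max = 16T/(πd³) is largest where d is smallest — segment CD (d = 23.2 mm).
τ_max = 16·541.8/(π·(0.0232)³) = 2.210×10^8 Pa.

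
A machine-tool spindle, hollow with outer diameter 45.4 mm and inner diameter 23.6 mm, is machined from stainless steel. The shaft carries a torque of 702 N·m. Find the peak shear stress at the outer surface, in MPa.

41.2 MPa

J = π(d_o⁴ − d_i⁴)/32 = π(0.0454⁴ − 0.0236⁴)/32 = 3.866×10^-7 m⁴.
τ_max = T·r/J = 702.0 × 0.0227 / 3.866×10^-7 = 4.122×10^7 Pa.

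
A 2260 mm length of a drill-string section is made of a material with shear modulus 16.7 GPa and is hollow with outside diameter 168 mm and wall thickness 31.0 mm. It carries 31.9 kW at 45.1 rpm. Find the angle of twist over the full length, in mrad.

13.9 mrad

ω = 2π·45.1/60 = 4.723 rad/s, so T = P/ω = 31.9×10³ / 4.723 = 6754 N·m.
J = π(d_o⁴ − d_i⁴)/32 = π(0.168⁴ − 0.106⁴)/32 = 6.581×10^-5 m⁴.
θ = T·L/(G·J) = 6754 × 2.26 / (16.7×10⁹ × 6.581×10^-5) = 0.01389 rad.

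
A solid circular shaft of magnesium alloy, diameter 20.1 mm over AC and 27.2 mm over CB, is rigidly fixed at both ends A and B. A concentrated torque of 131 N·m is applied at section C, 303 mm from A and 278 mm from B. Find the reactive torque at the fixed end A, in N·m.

28.1 N·m

Compatibility: T_A·a/J_AC = T_B·b/J_CB with T_A + T_B = T₀.
J_AC = 1.60×10^-8 m⁴, J_CB = 5.37×10^-8 m⁴, so T_A = T₀·(J_AC/a)/((J_AC/a)+(J_CB/b)) = 28.14 N·m, T_B = 102.9 N·m.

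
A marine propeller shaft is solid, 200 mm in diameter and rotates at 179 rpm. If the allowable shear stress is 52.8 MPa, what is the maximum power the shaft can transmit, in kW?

1550 kW

J = πd⁴/32 = π(0.200)⁴/32 = 1.571×10^-4 m⁴.
T_max = τ_allow·J/r = 5.28×10^7 × 1.571×10^-4 / 0.100 = 82940 N·m.
ω = 2π·179/60 = 18.74 rad/s, so P_max = T_max·ω = 1.555×10^6 W.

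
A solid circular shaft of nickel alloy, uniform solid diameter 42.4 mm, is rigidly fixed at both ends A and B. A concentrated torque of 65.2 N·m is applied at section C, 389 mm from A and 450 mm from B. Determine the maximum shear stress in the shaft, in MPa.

With uniform GJ and both ends fixed, compatibility θ_AC = θ_CB gives T_A·a = T_B·b, together with T_A + T_B = T₀.
T_A = T₀·b/(a+b) = 65.20·450/839.0 = 34.97 N·m; T_B = 30.23 N·m.
τ in each portion: τ_AC = 2.34×10^6 Pa, τ_CB = 2.02×10^6 Pa; maximum is in AC.
τ_max = T_AC·r/J = 34.97·0.0212/3.17×10^-7 = 2.337×10^6 Pa.

2.34 MPa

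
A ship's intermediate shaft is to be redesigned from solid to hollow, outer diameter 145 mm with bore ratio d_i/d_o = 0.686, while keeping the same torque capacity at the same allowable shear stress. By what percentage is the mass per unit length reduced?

Equal τ_max and T ⇒ the solid shaft needs d_s³ = d_o³(1−k⁴), so d_s = 145·(1−0.686⁴)^(1/3) = 133.4 mm.
Area ratio A_h/A_s = d_o²(1−k²)/d_s² = (1−k²)/(1−k⁴)^(2/3) = 0.6256.
Mass saving = 1 − 0.6256 = 37.4 %.

37.4 %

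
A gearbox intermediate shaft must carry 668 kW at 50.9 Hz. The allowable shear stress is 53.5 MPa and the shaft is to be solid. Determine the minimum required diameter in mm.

58.4 mm

ω = 2π·50.9 = 319.8 rad/s, so T = P/ω = 668×10³ / 319.8 = 2089 N·m.
For a solid shaft τ_max = 16T/(πd³), so d = (16T/(π τ_allow))^(1/3) = (16·2089/(π·5.35×10^7))^(1/3) = 0.05837 m.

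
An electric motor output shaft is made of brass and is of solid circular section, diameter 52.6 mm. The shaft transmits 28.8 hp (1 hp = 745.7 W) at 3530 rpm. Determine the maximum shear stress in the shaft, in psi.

ω = 2π·3530/60 = 369.7 rad/s, so T = P/ω = 28.8×745.7 / 369.7 = 58.10 N·m.
J = πd⁴/32 = π(0.0526)⁴/32 = 7.515×10^-7 m⁴.
τ_max = T·r/J = 58.10 × 0.0263 / 7.515×10^-7 = 2.033×10^6 Pa.

295 psi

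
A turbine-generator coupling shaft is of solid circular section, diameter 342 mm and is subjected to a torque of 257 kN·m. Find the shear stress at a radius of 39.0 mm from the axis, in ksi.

J = πd⁴/32 = π(0.342)⁴/32 = 1.343×10^-3 m⁴.
Shear stress varies linearly with radius: τ = T·r/J = 257000 × 0.0390 / 1.343×10^-3 = 7.463×10^6 Pa.

1.08 ksi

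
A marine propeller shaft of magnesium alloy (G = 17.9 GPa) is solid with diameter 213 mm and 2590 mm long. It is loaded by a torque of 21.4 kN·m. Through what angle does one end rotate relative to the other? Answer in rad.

J = πd⁴/32 = π(0.213)⁴/32 = 2.021×10^-4 m⁴.
θ = T·L/(G·J) = 21400 × 2.59 / (17.9×10⁹ × 2.021×10^-4) = 0.01532 rad.

0.0153 rad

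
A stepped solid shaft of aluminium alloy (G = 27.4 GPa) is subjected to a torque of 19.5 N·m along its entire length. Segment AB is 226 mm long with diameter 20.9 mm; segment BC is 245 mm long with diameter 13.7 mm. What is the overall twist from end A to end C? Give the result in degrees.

J_AB = π(0.0209)⁴/32 = 1.87×10^-8 m⁴; J_BC = π(0.0137)⁴/32 = 3.46×10^-9 m⁴.
θ = (T/G)·Σ L_i/J_i = (19.50/27.4×10⁹)·(0.226/1.87×10^-8 + 0.245/3.46×10^-9) = 0.05900 rad.

3.38°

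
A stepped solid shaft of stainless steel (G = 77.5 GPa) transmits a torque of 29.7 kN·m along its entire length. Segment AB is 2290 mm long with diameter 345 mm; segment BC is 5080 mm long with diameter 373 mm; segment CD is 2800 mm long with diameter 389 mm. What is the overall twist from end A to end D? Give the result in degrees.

J_AB = π(0.345)⁴/32 = 1.39×10^-3 m⁴; J_BC = π(0.373)⁴/32 = 1.90×10^-3 m⁴; J_CD = π(0.389)⁴/32 = 2.25×10^-3 m⁴.
θ = (T/G)·Σ L_i/J_i = (29700/77.5×10⁹)·(2.29/1.39×10^-3 + 5.08/1.90×10^-3 + 2.80/2.25×10^-3) = 2.133×10^-3 rad.

0.122°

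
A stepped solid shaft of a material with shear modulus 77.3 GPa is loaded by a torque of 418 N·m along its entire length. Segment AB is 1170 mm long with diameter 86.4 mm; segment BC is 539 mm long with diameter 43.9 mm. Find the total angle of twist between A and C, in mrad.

J_AB = π(0.0864)⁴/32 = 5.47×10^-6 m⁴; J_BC = π(0.0439)⁴/32 = 3.65×10^-7 m⁴.
θ = (T/G)·Σ L_i/J_i = (418.0/77.3×10⁹)·(1.17/5.47×10^-6 + 0.539/3.65×10^-7) = 9.150×10^-3 rad.

9.15 mrad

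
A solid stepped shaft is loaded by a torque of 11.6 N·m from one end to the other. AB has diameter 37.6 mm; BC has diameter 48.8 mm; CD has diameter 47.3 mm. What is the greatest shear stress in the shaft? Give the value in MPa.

1.11 MPa

Under the same torque, τ_max = 16T/(πd³) is largest where d is smallest — segment AB (d = 37.6 mm).
τ_max = 16·11.60/(π·(0.0376)³) = 1.111×10^6 Pa.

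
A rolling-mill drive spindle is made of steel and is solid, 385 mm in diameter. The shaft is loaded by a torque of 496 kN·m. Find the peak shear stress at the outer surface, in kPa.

44300 kPa

J = πd⁴/32 = π(0.385)⁴/32 = 2.157×10^-3 m⁴.
τ_max = T·r/J = 496000 × 0.193 / 2.157×10^-3 = 4.427×10^7 Pa.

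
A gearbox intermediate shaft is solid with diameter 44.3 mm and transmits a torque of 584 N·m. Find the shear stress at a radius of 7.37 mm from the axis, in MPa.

J = πd⁴/32 = π(0.0443)⁴/32 = 3.781×10^-7 m⁴.
Shear stress varies linearly with radius: τ = T·r/J = 584.0 × 0.00737 / 3.781×10^-7 = 1.138×10^7 Pa.

11.4 MPa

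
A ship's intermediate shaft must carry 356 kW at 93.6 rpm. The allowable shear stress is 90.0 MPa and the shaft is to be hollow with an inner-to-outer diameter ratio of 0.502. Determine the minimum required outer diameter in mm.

ω = 2π·93.6/60 = 9.802 rad/s, so T = P/ω = 356×10³ / 9.802 = 36320 N·m.
For a hollow shaft with d_i/d_o = 0.502: τ_max = 16T/(π d_o³ (1−k⁴)), so d_o = [16T/(π τ_allow (1−k⁴))]^(1/3) = [16·36320/(π·9.00×10^7·0.9365)]^(1/3) = 0.1300 m.

130 mm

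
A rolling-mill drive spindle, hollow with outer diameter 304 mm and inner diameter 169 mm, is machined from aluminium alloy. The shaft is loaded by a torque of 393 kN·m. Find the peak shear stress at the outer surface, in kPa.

78800 kPa

J = π(d_o⁴ − d_i⁴)/32 = π(0.304⁴ − 0.169⁴)/32 = 7.584×10^-4 m⁴.
τ_max = T·r/J = 393000 × 0.152 / 7.584×10^-4 = 7.877×10^7 Pa.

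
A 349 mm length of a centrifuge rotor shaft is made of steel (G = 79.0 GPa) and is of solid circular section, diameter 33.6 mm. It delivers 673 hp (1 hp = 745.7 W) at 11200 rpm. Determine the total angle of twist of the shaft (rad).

ω = 2π·11200/60 = 1173 rad/s, so T = P/ω = 673×745.7 / 1173 = 427.9 N·m.
J = πd⁴/32 = π(0.0336)⁴/32 = 1.251×10^-7 m⁴.
θ = T·L/(G·J) = 427.9 × 0.349 / (79.0×10⁹ × 1.251×10^-7) = 0.01511 rad.

0.0151 rad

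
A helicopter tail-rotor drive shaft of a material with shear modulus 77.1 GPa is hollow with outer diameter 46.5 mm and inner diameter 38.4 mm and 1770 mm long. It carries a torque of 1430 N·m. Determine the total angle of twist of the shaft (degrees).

7.66°

J = π(d_o⁴ − d_i⁴)/32 = π(0.0465⁴ − 0.0384⁴)/32 = 2.455×10^-7 m⁴.
θ = T·L/(G·J) = 1430 × 1.77 / (77.1×10⁹ × 2.455×10^-7) = 0.1337 rad.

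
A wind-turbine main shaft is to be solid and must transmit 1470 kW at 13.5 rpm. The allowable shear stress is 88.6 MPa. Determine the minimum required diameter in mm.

391 mm

ω = 2π·13.5/60 = 1.414 rad/s, so T = P/ω = 1470×10³ / 1.414 = 1.040e6 N·m.
For a solid shaft τ_max = 16T/(πd³), so d = (16T/(π τ_allow))^(1/3) = (16·1.040e6/(π·8.86×10^7))^(1/3) = 0.3910 m.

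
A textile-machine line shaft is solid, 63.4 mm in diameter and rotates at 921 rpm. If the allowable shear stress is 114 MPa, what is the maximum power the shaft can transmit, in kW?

J = πd⁴/32 = π(0.0634)⁴/32 = 1.586×10^-6 m⁴.
T_max = τ_allow·J/r = 1.14×10^8 × 1.586×10^-6 / 0.0317 = 5704 N·m.
ω = 2π·921/60 = 96.45 rad/s, so P_max = T_max·ω = 5.502×10^5 W.

550 kW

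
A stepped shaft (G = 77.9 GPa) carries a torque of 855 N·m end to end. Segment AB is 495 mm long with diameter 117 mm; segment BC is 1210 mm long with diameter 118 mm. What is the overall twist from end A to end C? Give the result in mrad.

0.993 mrad

J_AB = π(0.117)⁴/32 = 1.84×10^-5 m⁴; J_BC = π(0.118)⁴/32 = 1.90×10^-5 m⁴.
θ = (T/G)·Σ L_i/J_i = (855.0/77.9×10⁹)·(0.495/1.84×10^-5 + 1.21/1.90×10^-5) = 9.930×10^-4 rad.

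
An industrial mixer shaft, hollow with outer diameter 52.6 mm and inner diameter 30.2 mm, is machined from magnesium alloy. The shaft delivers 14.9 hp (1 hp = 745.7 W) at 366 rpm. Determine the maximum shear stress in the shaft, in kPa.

ω = 2π·366/60 = 38.33 rad/s, so T = P/ω = 14.9×745.7 / 38.33 = 289.9 N·m.
J = π(d_o⁴ − d_i⁴)/32 = π(0.0526⁴ − 0.0302⁴)/32 = 6.699×10^-7 m⁴.
τ_max = T·r/J = 289.9 × 0.0263 / 6.699×10^-7 = 1.138×10^7 Pa.

11400 kPa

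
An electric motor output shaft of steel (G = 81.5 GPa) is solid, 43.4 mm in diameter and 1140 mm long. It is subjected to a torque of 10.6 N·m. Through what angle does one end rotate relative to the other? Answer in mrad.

0.426 mrad

J = πd⁴/32 = π(0.0434)⁴/32 = 3.483×10^-7 m⁴.
θ = T·L/(G·J) = 10.60 × 1.14 / (81.5×10⁹ × 3.483×10^-7) = 4.257×10^-4 rad.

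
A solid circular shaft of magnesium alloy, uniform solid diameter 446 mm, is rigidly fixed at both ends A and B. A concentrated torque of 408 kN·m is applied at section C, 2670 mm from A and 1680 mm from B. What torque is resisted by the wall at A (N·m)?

With uniform GJ and both ends fixed, compatibility θ_AC = θ_CB gives T_A·a = T_B·b, together with T_A + T_B = T₀.
T_A = T₀·b/(a+b) = 408000·1680/4350 = 157600 N·m; T_B = 250400 N·m.

158000 N·m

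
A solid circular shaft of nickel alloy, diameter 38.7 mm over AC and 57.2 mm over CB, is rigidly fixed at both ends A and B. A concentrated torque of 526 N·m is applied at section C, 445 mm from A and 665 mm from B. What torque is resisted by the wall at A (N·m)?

Compatibility: T_A·a/J_AC = T_B·b/J_CB with T_A + T_B = T₀.
J_AC = 2.20×10^-7 m⁴, J_CB = 1.05×10^-6 m⁴, so T_A = T₀·(J_AC/a)/((J_AC/a)+(J_CB/b)) = 125.4 N·m, T_B = 400.6 N·m.

125 N·m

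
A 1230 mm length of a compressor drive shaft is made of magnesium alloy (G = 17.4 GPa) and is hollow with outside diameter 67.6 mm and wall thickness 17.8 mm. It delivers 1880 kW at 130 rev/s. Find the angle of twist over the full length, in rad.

0.0836 rad

ω = 2π·130 = 816.8 rad/s, so T = P/ω = 1880×10³ / 816.8 = 2302 N·m.
J = π(d_o⁴ − d_i⁴)/32 = π(0.0676⁴ − 0.0320⁴)/32 = 1.947×10^-6 m⁴.
θ = T·L/(G·J) = 2302 × 1.23 / (17.4×10⁹ × 1.947×10^-6) = 0.08356 rad.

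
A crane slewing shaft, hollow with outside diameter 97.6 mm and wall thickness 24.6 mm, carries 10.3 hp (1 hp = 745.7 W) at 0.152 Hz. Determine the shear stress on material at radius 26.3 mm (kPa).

ω = 2π·0.152 = 0.9550 rad/s, so T = P/ω = 10.3×745.7 / 0.9550 = 8042 N·m.
J = π(d_o⁴ − d_i⁴)/32 = π(0.0976⁴ − 0.0484⁴)/32 = 8.370×10^-6 m⁴.
Shear stress varies linearly with radius: τ = T·r/J = 8042 × 0.0263 / 8.370×10^-6 = 2.527×10^7 Pa.

25300 kPa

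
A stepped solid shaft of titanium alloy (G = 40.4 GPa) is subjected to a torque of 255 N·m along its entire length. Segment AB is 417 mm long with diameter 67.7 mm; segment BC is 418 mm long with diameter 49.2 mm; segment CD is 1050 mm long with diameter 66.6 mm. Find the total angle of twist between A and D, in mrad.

9.29 mrad

J_AB = π(0.0677)⁴/32 = 2.06×10^-6 m⁴; J_BC = π(0.0492)⁴/32 = 5.75×10^-7 m⁴; J_CD = π(0.0666)⁴/32 = 1.93×10^-6 m⁴.
θ = (T/G)·Σ L_i/J_i = (255.0/40.4×10⁹)·(0.417/2.06×10^-6 + 0.418/5.75×10^-7 + 1.05/1.93×10^-6) = 9.294×10^-3 rad.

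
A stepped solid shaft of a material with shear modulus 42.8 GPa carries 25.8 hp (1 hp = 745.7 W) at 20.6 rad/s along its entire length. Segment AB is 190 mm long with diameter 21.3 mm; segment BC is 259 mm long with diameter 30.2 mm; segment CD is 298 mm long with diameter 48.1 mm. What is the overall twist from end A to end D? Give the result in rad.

0.287 rad

ω = 20.6 rad/s, so T = P/ω = 25.8×745.7 / 20.60 = 933.9 N·m.
J_AB = π(0.0213)⁴/32 = 2.02×10^-8 m⁴; J_BC = π(0.0302)⁴/32 = 8.17×10^-8 m⁴; J_CD = π(0.0481)⁴/32 = 5.26×10^-7 m⁴.
θ = (T/G)·Σ L_i/J_i = (933.9/42.8×10⁹)·(0.190/2.02×10^-8 + 0.259/8.17×10^-8 + 0.298/5.26×10^-7) = 0.2867 rad.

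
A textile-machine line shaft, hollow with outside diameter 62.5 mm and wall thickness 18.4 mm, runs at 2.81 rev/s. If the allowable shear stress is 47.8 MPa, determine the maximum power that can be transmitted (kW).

39.3 kW

J = π(d_o⁴ − d_i⁴)/32 = π(0.0625⁴ − 0.0257⁴)/32 = 1.455×10^-6 m⁴.
T_max = τ_allow·J/r = 4.78×10^7 × 1.455×10^-6 / 0.0312 = 2226 N·m.
ω = 2π·2.81 = 17.66 rad/s, so P_max = T_max·ω = 3.930×10^4 W.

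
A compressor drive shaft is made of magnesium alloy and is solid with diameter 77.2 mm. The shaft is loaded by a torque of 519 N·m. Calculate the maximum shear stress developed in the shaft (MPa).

J = πd⁴/32 = π(0.0772)⁴/32 = 3.487×10^-6 m⁴.
τ_max = T·r/J = 519.0 × 0.0386 / 3.487×10^-6 = 5.745×10^6 Pa.

5.74 MPa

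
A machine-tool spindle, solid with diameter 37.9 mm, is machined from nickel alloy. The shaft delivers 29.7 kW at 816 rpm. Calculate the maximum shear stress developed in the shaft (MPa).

ω = 2π·816/60 = 85.45 rad/s, so T = P/ω = 29.7×10³ / 85.45 = 347.6 N·m.
J = πd⁴/32 = π(0.0379)⁴/32 = 2.026×10^-7 m⁴.
τ_max = T·r/J = 347.6 × 0.0189 / 2.026×10^-7 = 3.252×10^7 Pa.

32.5 MPa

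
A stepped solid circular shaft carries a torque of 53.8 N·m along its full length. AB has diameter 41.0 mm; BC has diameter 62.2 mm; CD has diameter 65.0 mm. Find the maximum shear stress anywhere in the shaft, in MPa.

3.98 MPa

Under the same torque, τ_max = 16T/(πd³) is largest where d is smallest — segment AB (d = 41.0 mm).
τ_max = 16·53.80/(π·(0.0410)³) = 3.976×10^6 Pa.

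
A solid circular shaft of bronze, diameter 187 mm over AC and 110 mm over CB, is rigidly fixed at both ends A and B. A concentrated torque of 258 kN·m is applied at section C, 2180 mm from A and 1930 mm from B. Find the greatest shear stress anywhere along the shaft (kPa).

Compatibility: T_A·a/J_AC = T_B·b/J_CB with T_A + T_B = T₀.
J_AC = 1.20×10^-4 m⁴, J_CB = 1.44×10^-5 m⁴, so T_A = T₀·(J_AC/a)/((J_AC/a)+(J_CB/b)) = 227300 N·m, T_B = 30740 N·m.
τ in each portion: τ_AC = 1.77×10^8 Pa, τ_CB = 1.18×10^8 Pa; maximum is in AC.
τ_max = T_AC·r/J = 227300·0.0935/1.20×10^-4 = 1.770×10^8 Pa.

177000 kPa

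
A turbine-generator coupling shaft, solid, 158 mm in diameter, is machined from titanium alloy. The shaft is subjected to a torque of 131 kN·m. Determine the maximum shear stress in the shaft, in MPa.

169 MPa

J = πd⁴/32 = π(0.158)⁴/32 = 6.118×10^-5 m⁴.
τ_max = T·r/J = 131000 × 0.0790 / 6.118×10^-5 = 1.691×10^8 Pa.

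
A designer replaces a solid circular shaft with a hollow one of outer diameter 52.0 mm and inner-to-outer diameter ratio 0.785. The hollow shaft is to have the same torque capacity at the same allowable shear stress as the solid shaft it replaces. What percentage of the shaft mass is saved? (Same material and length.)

47.2 %

Equal τ_max and T ⇒ the solid shaft needs d_s³ = d_o³(1−k⁴), so d_s = 52.0·(1−0.785⁴)^(1/3) = 44.35 mm.
Area ratio A_h/A_s = d_o²(1−k²)/d_s² = (1−k²)/(1−k⁴)^(2/3) = 0.5277.
Mass saving = 1 − 0.5277 = 47.2 %.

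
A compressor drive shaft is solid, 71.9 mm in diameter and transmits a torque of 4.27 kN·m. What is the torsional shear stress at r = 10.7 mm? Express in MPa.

J = πd⁴/32 = π(0.0719)⁴/32 = 2.624×10^-6 m⁴.
Shear stress varies linearly with radius: τ = T·r/J = 4270 × 0.0107 / 2.624×10^-6 = 1.741×10^7 Pa.

17.4 MPa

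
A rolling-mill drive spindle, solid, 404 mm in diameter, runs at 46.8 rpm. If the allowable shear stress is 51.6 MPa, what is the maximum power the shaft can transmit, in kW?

J = πd⁴/32 = π(0.404)⁴/32 = 2.615×10^-3 m⁴.
T_max = τ_allow·J/r = 5.16×10^7 × 2.615×10^-3 / 0.202 = 668100 N·m.
ω = 2π·46.8/60 = 4.901 rad/s, so P_max = T_max·ω = 3.274×10^6 W.

3270 kW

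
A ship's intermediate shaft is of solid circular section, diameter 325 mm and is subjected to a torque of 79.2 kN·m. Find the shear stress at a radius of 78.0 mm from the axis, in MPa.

J = πd⁴/32 = π(0.325)⁴/32 = 1.095×10^-3 m⁴.
Shear stress varies linearly with radius: τ = T·r/J = 79200 × 0.0780 / 1.095×10^-3 = 5.640×10^6 Pa.

5.64 MPa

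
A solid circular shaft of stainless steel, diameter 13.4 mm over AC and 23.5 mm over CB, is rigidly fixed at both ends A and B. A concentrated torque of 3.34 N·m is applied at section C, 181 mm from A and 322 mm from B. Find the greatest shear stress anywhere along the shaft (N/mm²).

Compatibility: T_A·a/J_AC = T_B·b/J_CB with T_A + T_B = T₀.
J_AC = 3.17×10^-9 m⁴, J_CB = 2.99×10^-8 m⁴, so T_A = T₀·(J_AC/a)/((J_AC/a)+(J_CB/b)) = 0.5287 N·m, T_B = 2.811 N·m.
τ in each portion: τ_AC = 1.12×10^6 Pa, τ_CB = 1.10×10^6 Pa; maximum is in AC.
τ_max = T_AC·r/J = 0.5287·0.00670/3.17×10^-9 = 1.119×10^6 Pa.

1.12 N/mm²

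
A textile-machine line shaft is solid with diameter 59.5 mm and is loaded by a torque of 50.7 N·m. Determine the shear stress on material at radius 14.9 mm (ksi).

0.0890 ksi

J = πd⁴/32 = π(0.0595)⁴/32 = 1.230×10^-6 m⁴.
Shear stress varies linearly with radius: τ = T·r/J = 50.70 × 0.0149 / 1.230×10^-6 = 6.139×10^5 Pa.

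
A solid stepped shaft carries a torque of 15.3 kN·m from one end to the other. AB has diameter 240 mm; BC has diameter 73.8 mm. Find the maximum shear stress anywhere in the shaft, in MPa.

194 MPa

Under the same torque, τ_max = 16T/(πd³) is largest where d is smallest — segment BC (d = 73.8 mm).
τ_max = 16·15300/(π·(0.0738)³) = 1.939×10^8 Pa.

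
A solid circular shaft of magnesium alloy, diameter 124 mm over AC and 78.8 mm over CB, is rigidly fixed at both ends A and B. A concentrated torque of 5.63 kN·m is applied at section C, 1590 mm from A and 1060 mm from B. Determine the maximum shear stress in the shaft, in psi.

Compatibility: T_A·a/J_AC = T_B·b/J_CB with T_A + T_B = T₀.
J_AC = 2.32×10^-5 m⁴, J_CB = 3.79×10^-6 m⁴, so T_A = T₀·(J_AC/a)/((J_AC/a)+(J_CB/b)) = 4523 N·m, T_B = 1107 N·m.
τ in each portion: τ_AC = 1.21×10^7 Pa, τ_CB = 1.15×10^7 Pa; maximum is in AC.
τ_max = T_AC·r/J = 4523·0.0620/2.32×10^-5 = 1.208×10^7 Pa.

1750 psi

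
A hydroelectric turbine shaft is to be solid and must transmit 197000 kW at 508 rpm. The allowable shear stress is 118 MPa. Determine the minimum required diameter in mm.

543 mm

ω = 2π·508/60 = 53.20 rad/s, so T = P/ω = 197000×10³ / 53.20 = 3.703e6 N·m.
For a solid shaft τ_max = 16T/(πd³), so d = (16T/(π τ_allow))^(1/3) = (16·3.703e6/(π·1.18×10^8))^(1/3) = 0.5427 m.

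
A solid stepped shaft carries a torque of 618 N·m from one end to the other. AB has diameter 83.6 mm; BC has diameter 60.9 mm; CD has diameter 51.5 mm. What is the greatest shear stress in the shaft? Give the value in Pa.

2.30e7 Pa

Under the same torque, τ_max = 16T/(πd³) is largest where d is smallest — segment CD (d = 51.5 mm).
τ_max = 16·618.0/(π·(0.0515)³) = 2.304×10^7 Pa.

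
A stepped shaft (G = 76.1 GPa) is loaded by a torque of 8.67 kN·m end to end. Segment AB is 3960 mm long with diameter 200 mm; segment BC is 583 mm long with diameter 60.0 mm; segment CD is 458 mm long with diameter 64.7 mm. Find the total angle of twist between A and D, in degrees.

J_AB = π(0.200)⁴/32 = 1.57×10^-4 m⁴; J_BC = π(0.0600)⁴/32 = 1.27×10^-6 m⁴; J_CD = π(0.0647)⁴/32 = 1.72×10^-6 m⁴.
θ = (T/G)·Σ L_i/J_i = (8670/76.1×10⁹)·(3.96/1.57×10^-4 + 0.583/1.27×10^-6 + 0.458/1.72×10^-6) = 0.08541 rad.

4.89°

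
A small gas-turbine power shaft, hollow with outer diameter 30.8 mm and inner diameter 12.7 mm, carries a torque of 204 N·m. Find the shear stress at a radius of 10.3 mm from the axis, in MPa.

24.5 MPa

J = π(d_o⁴ − d_i⁴)/32 = π(0.0308⁴ − 0.0127⁴)/32 = 8.580×10^-8 m⁴.
Shear stress varies linearly with radius: τ = T·r/J = 204.0 × 0.0103 / 8.580×10^-8 = 2.449×10^7 Pa.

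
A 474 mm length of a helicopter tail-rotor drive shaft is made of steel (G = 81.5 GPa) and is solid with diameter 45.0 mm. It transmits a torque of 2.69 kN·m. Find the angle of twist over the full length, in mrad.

38.9 mrad

J = πd⁴/32 = π(0.0450)⁴/32 = 4.026×10^-7 m⁴.
θ = T·L/(G·J) = 2690 × 0.474 / (81.5×10⁹ × 4.026×10^-7) = 0.03886 rad.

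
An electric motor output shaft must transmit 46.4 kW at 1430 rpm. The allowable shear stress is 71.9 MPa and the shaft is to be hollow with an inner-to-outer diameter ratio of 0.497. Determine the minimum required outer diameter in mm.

ω = 2π·1430/60 = 149.7 rad/s, so T = P/ω = 46.4×10³ / 149.7 = 309.9 N·m.
For a hollow shaft with d_i/d_o = 0.497: τ_max = 16T/(π d_o³ (1−k⁴)), so d_o = [16T/(π τ_allow (1−k⁴))]^(1/3) = [16·309.9/(π·7.19×10^7·0.9390)]^(1/3) = 0.02859 m.

28.6 mm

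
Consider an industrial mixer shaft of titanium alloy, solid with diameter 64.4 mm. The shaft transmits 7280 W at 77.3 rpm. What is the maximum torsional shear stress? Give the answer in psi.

ω = 2π·77.3/60 = 8.095 rad/s, so T = P/ω = 7280 / 8.095 = 899.3 N·m.
J = πd⁴/32 = π(0.0644)⁴/32 = 1.689×10^-6 m⁴.
τ_max = T·r/J = 899.3 × 0.0322 / 1.689×10^-6 = 1.715×10^7 Pa.

2490 psi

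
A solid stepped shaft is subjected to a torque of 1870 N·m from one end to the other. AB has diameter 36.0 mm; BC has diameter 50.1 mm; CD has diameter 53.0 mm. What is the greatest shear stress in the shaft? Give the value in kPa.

204000 kPa

Under the same torque, τ_max = 16T/(πd³) is largest where d is smallest — segment AB (d = 36.0 mm).
τ_max = 16·1870/(π·(0.0360)³) = 2.041×10^8 Pa.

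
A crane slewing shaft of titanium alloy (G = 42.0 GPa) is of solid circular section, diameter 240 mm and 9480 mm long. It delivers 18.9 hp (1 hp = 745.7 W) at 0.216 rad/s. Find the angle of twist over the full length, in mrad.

45.2 mrad

ω = 0.216 rad/s, so T = P/ω = 18.9×745.7 / 0.2160 = 65250 N·m.
J = πd⁴/32 = π(0.240)⁴/32 = 3.257×10^-4 m⁴.
θ = T·L/(G·J) = 65250 × 9.48 / (42.0×10⁹ × 3.257×10^-4) = 0.04522 rad.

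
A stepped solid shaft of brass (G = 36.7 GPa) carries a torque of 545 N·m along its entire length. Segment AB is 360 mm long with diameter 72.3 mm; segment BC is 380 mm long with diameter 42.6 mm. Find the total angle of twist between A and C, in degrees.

J_AB = π(0.0723)⁴/32 = 2.68×10^-6 m⁴; J_BC = π(0.0426)⁴/32 = 3.23×10^-7 m⁴.
θ = (T/G)·Σ L_i/J_i = (545.0/36.7×10⁹)·(0.360/2.68×10^-6 + 0.380/3.23×10^-7) = 0.01945 rad.

1.11°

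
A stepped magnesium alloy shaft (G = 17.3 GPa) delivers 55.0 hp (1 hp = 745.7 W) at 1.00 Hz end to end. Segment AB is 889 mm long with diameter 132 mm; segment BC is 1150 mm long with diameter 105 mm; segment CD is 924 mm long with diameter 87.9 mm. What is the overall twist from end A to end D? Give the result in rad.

ω = 2π·1.00 = 6.283 rad/s, so T = P/ω = 55.0×745.7 / 6.283 = 6528 N·m.
J_AB = π(0.132)⁴/32 = 2.98×10^-5 m⁴; J_BC = π(0.105)⁴/32 = 1.19×10^-5 m⁴; J_CD = π(0.0879)⁴/32 = 5.86×10^-6 m⁴.
θ = (T/G)·Σ L_i/J_i = (6528/17.3×10⁹)·(0.889/2.98×10^-5 + 1.15/1.19×10^-5 + 0.924/5.86×10^-6) = 0.1071 rad.

0.107 rad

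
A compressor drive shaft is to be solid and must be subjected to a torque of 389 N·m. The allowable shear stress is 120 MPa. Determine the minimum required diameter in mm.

25.5 mm

For a solid shaft τ_max = 16T/(πd³), so d = (16T/(π τ_allow))^(1/3) = (16·389.0/(π·1.20×10^8))^(1/3) = 0.02546 m.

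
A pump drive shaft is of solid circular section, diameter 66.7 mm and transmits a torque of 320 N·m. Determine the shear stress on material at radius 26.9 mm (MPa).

J = πd⁴/32 = π(0.0667)⁴/32 = 1.943×10^-6 m⁴.
Shear stress varies linearly with radius: τ = T·r/J = 320.0 × 0.0269 / 1.943×10^-6 = 4.430×10^6 Pa.

4.43 MPa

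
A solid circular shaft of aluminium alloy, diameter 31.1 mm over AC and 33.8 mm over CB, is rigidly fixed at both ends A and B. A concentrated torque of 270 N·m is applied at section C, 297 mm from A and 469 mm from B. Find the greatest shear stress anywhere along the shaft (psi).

3520 psi

Compatibility: T_A·a/J_AC = T_B·b/J_CB with T_A + T_B = T₀.
J_AC = 9.18×10^-8 m⁴, J_CB = 1.28×10^-7 m⁴, so T_A = T₀·(J_AC/a)/((J_AC/a)+(J_CB/b)) = 143.3 N·m, T_B = 126.7 N·m.
τ in each portion: τ_AC = 2.43×10^7 Pa, τ_CB = 1.67×10^7 Pa; maximum is in AC.
τ_max = T_AC·r/J = 143.3·0.0156/9.18×10^-8 = 2.427×10^7 Pa.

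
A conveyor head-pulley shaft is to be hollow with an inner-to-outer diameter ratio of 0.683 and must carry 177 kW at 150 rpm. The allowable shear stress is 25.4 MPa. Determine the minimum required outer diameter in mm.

ω = 2π·150/60 = 15.71 rad/s, so T = P/ω = 177×10³ / 15.71 = 11270 N·m.
For a hollow shaft with d_i/d_o = 0.683: τ_max = 16T/(π d_o³ (1−k⁴)), so d_o = [16T/(π τ_allow (1−k⁴))]^(1/3) = [16·11270/(π·2.54×10^7·0.7824)]^(1/3) = 0.1424 m.

142 mm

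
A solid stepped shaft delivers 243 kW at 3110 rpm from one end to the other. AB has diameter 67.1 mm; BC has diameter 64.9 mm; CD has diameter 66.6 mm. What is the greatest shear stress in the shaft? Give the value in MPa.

ω = 2π·3110/60 = 325.7 rad/s, so T = P/ω = 243×10³ / 325.7 = 746.1 N·m.
Under the same torque, τ_max = 16T/(πd³) is largest where d is smallest — segment BC (d = 64.9 mm).
τ_max = 16·746.1/(π·(0.0649)³) = 1.390×10^7 Pa.

13.9 MPa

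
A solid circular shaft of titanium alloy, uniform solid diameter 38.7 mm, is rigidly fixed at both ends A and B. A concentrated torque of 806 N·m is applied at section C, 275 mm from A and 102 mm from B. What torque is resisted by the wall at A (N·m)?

With uniform GJ and both ends fixed, compatibility θ_AC = θ_CB gives T_A·a = T_B·b, together with T_A + T_B = T₀.
T_A = T₀·b/(a+b) = 806.0·102/377.0 = 218.1 N·m; T_B = 587.9 N·m.

218 N·m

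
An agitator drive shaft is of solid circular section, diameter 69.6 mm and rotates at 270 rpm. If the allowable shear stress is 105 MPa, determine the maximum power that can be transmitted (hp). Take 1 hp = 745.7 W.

J = πd⁴/32 = π(0.0696)⁴/32 = 2.304×10^-6 m⁴.
T_max = τ_allow·J/r = 1.05×10^8 × 2.304×10^-6 / 0.0348 = 6951 N·m.
ω = 2π·270/60 = 28.27 rad/s, so P_max = T_max·ω = 1.965×10^5 W.

264 hp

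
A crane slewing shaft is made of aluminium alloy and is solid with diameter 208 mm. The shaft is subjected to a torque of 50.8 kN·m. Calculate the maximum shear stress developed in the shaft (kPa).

J = πd⁴/32 = π(0.208)⁴/32 = 1.838×10^-4 m⁴.
τ_max = T·r/J = 50800 × 0.104 / 1.838×10^-4 = 2.875×10^7 Pa.

28800 kPa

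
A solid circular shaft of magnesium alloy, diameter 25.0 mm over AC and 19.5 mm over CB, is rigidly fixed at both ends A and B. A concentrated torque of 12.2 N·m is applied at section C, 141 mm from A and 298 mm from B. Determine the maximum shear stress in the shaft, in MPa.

Compatibility: T_A·a/J_AC = T_B·b/J_CB with T_A + T_B = T₀.
J_AC = 3.83×10^-8 m⁴, J_CB = 1.42×10^-8 m⁴, so T_A = T₀·(J_AC/a)/((J_AC/a)+(J_CB/b)) = 10.38 N·m, T_B = 1.818 N·m.
τ in each portion: τ_AC = 3.38×10^6 Pa, τ_CB = 1.25×10^6 Pa; maximum is in AC.
τ_max = T_AC·r/J = 10.38·0.0125/3.83×10^-8 = 3.384×10^6 Pa.

3.38 MPa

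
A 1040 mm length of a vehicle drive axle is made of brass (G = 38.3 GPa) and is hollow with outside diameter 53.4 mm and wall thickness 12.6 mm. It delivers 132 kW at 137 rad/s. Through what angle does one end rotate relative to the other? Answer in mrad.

35.5 mrad

ω = 137 rad/s, so T = P/ω = 132×10³ / 137.0 = 963.5 N·m.
J = π(d_o⁴ − d_i⁴)/32 = π(0.0534⁴ − 0.0282⁴)/32 = 7.362×10^-7 m⁴.
θ = T·L/(G·J) = 963.5 × 1.04 / (38.3×10⁹ × 7.362×10^-7) = 0.03554 rad.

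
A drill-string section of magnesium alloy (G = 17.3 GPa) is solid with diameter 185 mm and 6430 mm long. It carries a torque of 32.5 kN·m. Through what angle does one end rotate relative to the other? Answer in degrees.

6.02°

J = πd⁴/32 = π(0.185)⁴/32 = 1.150×10^-4 m⁴.
θ = T·L/(G·J) = 32500 × 6.43 / (17.3×10⁹ × 1.150×10^-4) = 0.1050 rad.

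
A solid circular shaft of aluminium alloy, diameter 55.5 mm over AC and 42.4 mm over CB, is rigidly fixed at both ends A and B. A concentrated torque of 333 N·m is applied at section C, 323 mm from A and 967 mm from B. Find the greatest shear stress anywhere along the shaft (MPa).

8.91 MPa

Compatibility: T_A·a/J_AC = T_B·b/J_CB with T_A + T_B = T₀.
J_AC = 9.31×10^-7 m⁴, J_CB = 3.17×10^-7 m⁴, so T_A = T₀·(J_AC/a)/((J_AC/a)+(J_CB/b)) = 299.0 N·m, T_B = 34.02 N·m.
τ in each portion: τ_AC = 8.91×10^6 Pa, τ_CB = 2.27×10^6 Pa; maximum is in AC.
τ_max = T_AC·r/J = 299.0·0.0278/9.31×10^-7 = 8.907×10^6 Pa.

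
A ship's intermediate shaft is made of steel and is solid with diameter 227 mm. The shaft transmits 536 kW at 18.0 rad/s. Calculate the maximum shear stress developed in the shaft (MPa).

13.0 MPa

ω = 18.0 rad/s, so T = P/ω = 536×10³ / 18.00 = 29780 N·m.
J = πd⁴/32 = π(0.227)⁴/32 = 2.607×10^-4 m⁴.
τ_max = T·r/J = 29780 × 0.114 / 2.607×10^-4 = 1.297×10^7 Pa.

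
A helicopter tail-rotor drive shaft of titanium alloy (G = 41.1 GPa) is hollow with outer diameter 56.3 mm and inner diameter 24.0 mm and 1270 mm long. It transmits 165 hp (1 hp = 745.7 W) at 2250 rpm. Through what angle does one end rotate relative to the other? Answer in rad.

0.0169 rad

ω = 2π·2250/60 = 235.6 rad/s, so T = P/ω = 165×745.7 / 235.6 = 522.2 N·m.
J = π(d_o⁴ − d_i⁴)/32 = π(0.0563⁴ − 0.0240⁴)/32 = 9.538×10^-7 m⁴.
θ = T·L/(G·J) = 522.2 × 1.27 / (41.1×10⁹ × 9.538×10^-7) = 0.01692 rad.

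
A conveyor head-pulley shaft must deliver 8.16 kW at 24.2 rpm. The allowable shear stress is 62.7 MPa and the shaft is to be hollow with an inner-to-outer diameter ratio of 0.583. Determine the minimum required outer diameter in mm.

66.6 mm

ω = 2π·24.2/60 = 2.534 rad/s, so T = P/ω = 8.16×10³ / 2.534 = 3220 N·m.
For a hollow shaft with d_i/d_o = 0.583: τ_max = 16T/(π d_o³ (1−k⁴)), so d_o = [16T/(π τ_allow (1−k⁴))]^(1/3) = [16·3220/(π·6.27×10^7·0.8845)]^(1/3) = 0.06662 m.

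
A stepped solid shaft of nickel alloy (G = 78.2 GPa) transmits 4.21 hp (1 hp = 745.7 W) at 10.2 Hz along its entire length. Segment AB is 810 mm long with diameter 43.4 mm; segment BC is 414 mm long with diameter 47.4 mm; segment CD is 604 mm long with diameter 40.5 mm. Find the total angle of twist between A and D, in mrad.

3.41 mrad

ω = 2π·10.2 = 64.09 rad/s, so T = P/ω = 4.21×745.7 / 64.09 = 48.99 N·m.
J_AB = π(0.0434)⁴/32 = 3.48×10^-7 m⁴; J_BC = π(0.0474)⁴/32 = 4.96×10^-7 m⁴; J_CD = π(0.0405)⁴/32 = 2.64×10^-7 m⁴.
θ = (T/G)·Σ L_i/J_i = (48.99/78.2×10⁹)·(0.810/3.48×10^-7 + 0.414/4.96×10^-7 + 0.604/2.64×10^-7) = 3.412×10^-3 rad.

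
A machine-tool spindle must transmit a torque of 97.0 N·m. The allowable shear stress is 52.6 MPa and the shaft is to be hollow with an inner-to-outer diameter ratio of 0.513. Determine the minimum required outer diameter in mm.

For a hollow shaft with d_i/d_o = 0.513: τ_max = 16T/(π d_o³ (1−k⁴)), so d_o = [16T/(π τ_allow (1−k⁴))]^(1/3) = [16·97.00/(π·5.26×10^7·0.9307)]^(1/3) = 0.02161 m.

21.6 mm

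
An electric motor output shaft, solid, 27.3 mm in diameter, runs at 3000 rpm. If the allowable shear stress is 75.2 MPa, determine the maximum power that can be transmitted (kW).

94.4 kW

J = πd⁴/32 = π(0.0273)⁴/32 = 5.453×10^-8 m⁴.
T_max = τ_allow·J/r = 7.52×10^7 × 5.453×10^-8 / 0.0137 = 300.4 N·m.
ω = 2π·3000/60 = 314.2 rad/s, so P_max = T_max·ω = 9.438×10^4 W.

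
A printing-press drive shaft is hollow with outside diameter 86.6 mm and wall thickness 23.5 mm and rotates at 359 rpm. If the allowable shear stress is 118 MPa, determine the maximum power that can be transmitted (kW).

J = π(d_o⁴ − d_i⁴)/32 = π(0.0866⁴ − 0.0396⁴)/32 = 5.280×10^-6 m⁴.
T_max = τ_allow·J/r = 1.18×10^8 × 5.280×10^-6 / 0.0433 = 14390 N·m.
ω = 2π·359/60 = 37.59 rad/s, so P_max = T_max·ω = 5.410×10^5 W.

541 kW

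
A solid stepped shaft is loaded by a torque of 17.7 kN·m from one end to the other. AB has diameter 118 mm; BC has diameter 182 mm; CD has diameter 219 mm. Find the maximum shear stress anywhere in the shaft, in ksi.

Under the same torque, τ_max = 16T/(πd³) is largest where d is smallest — segment AB (d = 118 mm).
τ_max = 16·17700/(π·(0.118)³) = 5.487×10^7 Pa.

7.96 ksi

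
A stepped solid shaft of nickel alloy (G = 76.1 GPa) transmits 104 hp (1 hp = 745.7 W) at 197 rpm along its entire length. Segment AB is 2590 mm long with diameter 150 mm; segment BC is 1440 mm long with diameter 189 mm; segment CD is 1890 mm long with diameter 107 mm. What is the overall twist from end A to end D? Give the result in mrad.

ω = 2π·197/60 = 20.63 rad/s, so T = P/ω = 104×745.7 / 20.63 = 3759 N·m.
J_AB = π(0.150)⁴/32 = 4.97×10^-5 m⁴; J_BC = π(0.189)⁴/32 = 1.25×10^-4 m⁴; J_CD = π(0.107)⁴/32 = 1.29×10^-5 m⁴.
θ = (T/G)·Σ L_i/J_i = (3759/76.1×10⁹)·(2.59/4.97×10^-5 + 1.44/1.25×10^-4 + 1.89/1.29×10^-5) = 0.01040 rad.

10.4 mrad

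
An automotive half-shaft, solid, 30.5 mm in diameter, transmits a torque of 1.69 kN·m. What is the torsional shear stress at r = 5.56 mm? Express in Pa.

J = πd⁴/32 = π(0.0305)⁴/32 = 8.496×10^-8 m⁴.
Shear stress varies linearly with radius: τ = T·r/J = 1690 × 0.00556 / 8.496×10^-8 = 1.106×10^8 Pa.

1.11e8 Pa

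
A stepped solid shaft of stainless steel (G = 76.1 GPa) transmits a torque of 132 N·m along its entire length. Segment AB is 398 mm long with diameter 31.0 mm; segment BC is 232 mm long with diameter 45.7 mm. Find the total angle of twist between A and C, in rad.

J_AB = π(0.0310)⁴/32 = 9.07×10^-8 m⁴; J_BC = π(0.0457)⁴/32 = 4.28×10^-7 m⁴.
θ = (T/G)·Σ L_i/J_i = (132.0/76.1×10⁹)·(0.398/9.07×10^-8 + 0.232/4.28×10^-7) = 8.554×10^-3 rad.

0.00855 rad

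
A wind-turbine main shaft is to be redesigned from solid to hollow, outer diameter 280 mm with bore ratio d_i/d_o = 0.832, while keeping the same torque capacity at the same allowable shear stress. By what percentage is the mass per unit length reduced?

52.5 %

Equal τ_max and T ⇒ the solid shaft needs d_s³ = d_o³(1−k⁴), so d_s = 280·(1−0.832⁴)^(1/3) = 225.3 mm.
Area ratio A_h/A_s = d_o²(1−k²)/d_s² = (1−k²)/(1−k⁴)^(2/3) = 0.4755.
Mass saving = 1 − 0.4755 = 52.5 %.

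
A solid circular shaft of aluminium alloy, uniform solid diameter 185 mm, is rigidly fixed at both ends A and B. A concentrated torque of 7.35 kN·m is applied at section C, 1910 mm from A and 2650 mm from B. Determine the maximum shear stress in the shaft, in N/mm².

3.44 N/mm²

With uniform GJ and both ends fixed, compatibility θ_AC = θ_CB gives T_A·a = T_B·b, together with T_A + T_B = T₀.
T_A = T₀·b/(a+b) = 7350·2650/4560 = 4271 N·m; T_B = 3079 N·m.
τ in each portion: τ_AC = 3.44×10^6 Pa, τ_CB = 2.48×10^6 Pa; maximum is in AC.
τ_max = T_AC·r/J = 4271·0.0925/1.15×10^-4 = 3.436×10^6 Pa.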